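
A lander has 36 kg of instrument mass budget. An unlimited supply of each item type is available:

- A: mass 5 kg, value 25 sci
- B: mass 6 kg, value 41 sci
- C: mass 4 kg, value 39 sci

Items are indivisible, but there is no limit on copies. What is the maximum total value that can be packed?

Best value-per-unit is C at 39/4, and filling with it alone uses mass 9×4=36. No mix of the others beats 9×39 = 351.

351 sci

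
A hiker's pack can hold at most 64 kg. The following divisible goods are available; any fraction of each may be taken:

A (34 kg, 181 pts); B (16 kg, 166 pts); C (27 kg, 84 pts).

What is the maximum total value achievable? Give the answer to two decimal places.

390.56

Take in order of value per unit:
- B (166/16 per unit): all 16 → value 166, running total 166.00
- A (181/34 per unit): all 34 → value 181, running total 347.00
- C (84/27 per unit): 14 of 27 → value 14×84/27 = 43.5556, running total 390.56
Total 390.56.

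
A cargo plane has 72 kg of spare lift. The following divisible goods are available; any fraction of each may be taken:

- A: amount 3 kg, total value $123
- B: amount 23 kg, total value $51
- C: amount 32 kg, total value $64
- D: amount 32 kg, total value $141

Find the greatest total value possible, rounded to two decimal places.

Take in order of value per unit:
- A (123/3 per unit): all 3 → value 123, running total 123.00
- D (141/32 per unit): all 32 → value 141, running total 264.00
- B (51/23 per unit): all 23 → value 51, running total 315.00
- C (64/32 per unit): 14 of 32 → value 14×64/32 = 28.0000, running total 343.00
Total 343.00.

343.00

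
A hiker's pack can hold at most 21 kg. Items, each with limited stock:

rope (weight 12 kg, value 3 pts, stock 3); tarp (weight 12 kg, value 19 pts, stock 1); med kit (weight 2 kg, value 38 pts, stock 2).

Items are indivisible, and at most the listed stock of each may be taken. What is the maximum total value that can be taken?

95 pts

Best selections within weight 21 and stock limits:
- 1×tarp + 2×med kit: weight 16, value 95
- 1×rope + 2×med kit: weight 16, value 79
- 2×med kit: weight 4, value 76
Best: 95 pts.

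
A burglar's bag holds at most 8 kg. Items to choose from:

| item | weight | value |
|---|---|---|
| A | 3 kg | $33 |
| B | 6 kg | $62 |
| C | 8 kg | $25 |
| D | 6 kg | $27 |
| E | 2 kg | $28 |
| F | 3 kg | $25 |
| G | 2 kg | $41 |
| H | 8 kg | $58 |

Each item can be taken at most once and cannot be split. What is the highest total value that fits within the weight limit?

$103

Check high-value combinations within 8 kg:
- B+G: weight 6+2=8, value 62+41=103
- A+E+G: weight 3+2+2=7, value 33+28+41=102
- A+F+G: weight 3+3+2=8, value 33+25+41=99
Best: $103.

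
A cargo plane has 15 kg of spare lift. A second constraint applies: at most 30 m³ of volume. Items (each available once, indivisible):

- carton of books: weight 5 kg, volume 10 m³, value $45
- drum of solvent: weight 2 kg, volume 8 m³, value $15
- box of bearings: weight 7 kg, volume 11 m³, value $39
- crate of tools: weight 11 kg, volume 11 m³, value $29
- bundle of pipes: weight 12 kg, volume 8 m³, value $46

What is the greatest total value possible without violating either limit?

$99

Feasible sets respecting both limits:
- carton of books+drum of solvent+box of bearings: weight 14, volume 29, value 99
- carton of books+box of bearings: weight 12, volume 21, value 84
- drum of solvent+bundle of pipes: weight 14, volume 16, value 61
Best: $99.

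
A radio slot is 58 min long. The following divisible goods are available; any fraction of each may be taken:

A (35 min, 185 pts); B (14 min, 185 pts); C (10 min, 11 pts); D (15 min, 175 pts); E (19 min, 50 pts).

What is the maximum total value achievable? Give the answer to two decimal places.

513.29

Take in order of value per unit:
- B (185/14 per unit): all 14 → value 185, running total 185.00
- D (175/15 per unit): all 15 → value 175, running total 360.00
- A (185/35 per unit): 29 of 35 → value 29×185/35 = 153.2857, running total 513.29
Total 513.29.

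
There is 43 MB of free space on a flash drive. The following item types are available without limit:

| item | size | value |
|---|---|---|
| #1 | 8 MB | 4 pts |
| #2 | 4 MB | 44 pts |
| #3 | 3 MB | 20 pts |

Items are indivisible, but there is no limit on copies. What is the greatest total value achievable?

Best value-per-unit is #2 at 44/4; filling with it alone gives 10×44 = 440.
Optimal mix: 10×#2 + 1×#3 → size 43, value 460.

460 pts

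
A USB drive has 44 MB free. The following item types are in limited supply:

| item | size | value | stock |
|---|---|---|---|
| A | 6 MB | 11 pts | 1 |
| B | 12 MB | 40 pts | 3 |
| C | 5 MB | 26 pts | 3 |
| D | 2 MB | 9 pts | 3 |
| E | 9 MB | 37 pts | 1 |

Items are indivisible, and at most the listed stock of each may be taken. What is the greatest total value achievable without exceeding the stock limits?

Best selections within size 44 and stock limits:
- 1×B + 3×C + 3×D + 1×E: size 42, value 182
- 2×B + 3×C + 2×D: size 43, value 176
- 1×A + 1×B + 3×C + 1×D + 1×E: size 44, value 175
Best: 182 pts.

182 pts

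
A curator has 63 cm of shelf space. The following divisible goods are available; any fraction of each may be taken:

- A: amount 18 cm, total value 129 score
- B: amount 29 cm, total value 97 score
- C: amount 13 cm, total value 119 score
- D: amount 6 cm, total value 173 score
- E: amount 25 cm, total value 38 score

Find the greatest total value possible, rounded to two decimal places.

Take in order of value per unit:
- D (173/6 per unit): all 6 → value 173, running total 173.00
- C (119/13 per unit): all 13 → value 119, running total 292.00
- A (129/18 per unit): all 18 → value 129, running total 421.00
- B (97/29 per unit): 26 of 29 → value 26×97/29 = 86.9655, running total 507.97
Total 507.97.

507.97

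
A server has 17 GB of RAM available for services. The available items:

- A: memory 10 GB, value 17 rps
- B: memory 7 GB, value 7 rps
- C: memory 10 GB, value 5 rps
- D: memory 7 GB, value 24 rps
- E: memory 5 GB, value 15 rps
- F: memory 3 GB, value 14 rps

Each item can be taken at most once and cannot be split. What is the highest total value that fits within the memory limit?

This is a 0/1 knapsack; check combinations near the capacity.
- D+E+F: memory 7+5+3=15, value 24+15+14=53
- B+D+F: memory 7+7+3=17, value 7+24+14=45
- A+D: memory 10+7=17, value 17+24=41
- D+E: memory 7+5=12, value 24+15=39
Best: 53 rps.

53 rps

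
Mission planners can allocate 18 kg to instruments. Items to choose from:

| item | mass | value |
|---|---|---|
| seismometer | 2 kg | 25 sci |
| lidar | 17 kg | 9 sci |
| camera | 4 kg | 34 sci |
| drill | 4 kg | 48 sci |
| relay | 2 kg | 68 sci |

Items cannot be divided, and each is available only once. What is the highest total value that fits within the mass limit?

This is a 0/1 knapsack; check combinations near the capacity.
- seismometer+camera+drill+relay: mass 2+4+4+2=12, value 25+34+48+68=175
- camera+drill+relay: mass 4+4+2=10, value 34+48+68=150
- seismometer+drill+relay: mass 2+4+2=8, value 25+48+68=141
Best: 175 sci.

175 sci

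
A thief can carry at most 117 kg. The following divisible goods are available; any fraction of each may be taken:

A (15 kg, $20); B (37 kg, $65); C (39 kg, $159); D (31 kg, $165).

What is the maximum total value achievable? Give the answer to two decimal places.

402.33

Take in order of value per unit:
- D (165/31 per unit): all 31 → value 165, running total 165.00
- C (159/39 per unit): all 39 → value 159, running total 324.00
- B (65/37 per unit): all 37 → value 65, running total 389.00
- A (20/15 per unit): 10 of 15 → value 10×20/15 = 13.3333, running total 402.33
Total 402.33.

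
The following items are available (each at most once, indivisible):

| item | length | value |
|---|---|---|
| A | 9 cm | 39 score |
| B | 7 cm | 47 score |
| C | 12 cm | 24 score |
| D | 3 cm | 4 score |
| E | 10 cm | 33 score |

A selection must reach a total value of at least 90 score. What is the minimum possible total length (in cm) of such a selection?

Subsets with value ≥ 90, sorted by total length:
- A+B+D: length 19, value 90
- A+B+E: length 26, value 119
- A+B+C: length 28, value 110
- A+B+D+E: length 29, value 123
Minimum length: 19 cm.

19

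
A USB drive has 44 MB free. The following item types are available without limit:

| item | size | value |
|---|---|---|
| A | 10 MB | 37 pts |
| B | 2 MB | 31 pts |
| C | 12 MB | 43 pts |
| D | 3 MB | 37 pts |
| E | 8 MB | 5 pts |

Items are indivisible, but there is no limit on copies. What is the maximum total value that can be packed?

682 pts

Best value-per-unit is B at 31/2, and filling with it alone uses size 22×2=44. No mix of the others beats 22×31 = 682.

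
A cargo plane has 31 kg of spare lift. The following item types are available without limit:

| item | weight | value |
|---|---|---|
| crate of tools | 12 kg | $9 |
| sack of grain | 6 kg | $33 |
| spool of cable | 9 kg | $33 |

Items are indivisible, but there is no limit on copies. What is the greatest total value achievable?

$165

Best value-per-unit is sack of grain at 33/6, and filling with it alone uses weight 5×6=30. No mix of the others beats 5×33 = 165.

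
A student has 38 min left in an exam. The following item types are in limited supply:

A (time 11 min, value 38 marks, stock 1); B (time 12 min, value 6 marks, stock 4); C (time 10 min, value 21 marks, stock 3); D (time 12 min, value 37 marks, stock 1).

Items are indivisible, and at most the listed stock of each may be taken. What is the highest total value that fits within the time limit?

96 marks

Top feasible selections:
- 1×A + 1×C + 1×D: time 33, value 96
- 1×A + 1×B + 1×D: time 35, value 81
- 1×A + 2×C: time 31, value 80
Best: 96 marks.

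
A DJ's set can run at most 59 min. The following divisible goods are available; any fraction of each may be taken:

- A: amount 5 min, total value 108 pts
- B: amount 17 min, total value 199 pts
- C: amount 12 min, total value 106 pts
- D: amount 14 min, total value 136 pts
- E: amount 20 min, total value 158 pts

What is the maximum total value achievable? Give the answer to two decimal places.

Take in order of value per unit:
- A (108/5 per unit): all 5 → value 108, running total 108.00
- B (199/17 per unit): all 17 → value 199, running total 307.00
- D (136/14 per unit): all 14 → value 136, running total 443.00
- C (106/12 per unit): all 12 → value 106, running total 549.00
- E (158/20 per unit): 11 of 20 → value 11×158/20 = 86.9000, running total 635.90
Total 635.90.

635.90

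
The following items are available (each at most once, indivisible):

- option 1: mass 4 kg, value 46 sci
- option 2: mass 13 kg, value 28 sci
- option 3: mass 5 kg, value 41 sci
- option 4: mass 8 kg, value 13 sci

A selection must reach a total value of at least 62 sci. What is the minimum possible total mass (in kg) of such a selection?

9

Subsets with value ≥ 62, sorted by total mass:
- option 1+option 3: mass 9, value 87
- option 1+option 3+option 4: mass 17, value 100
- option 1+option 2: mass 17, value 74
- option 2+option 3: mass 18, value 69
Minimum mass: 9 kg.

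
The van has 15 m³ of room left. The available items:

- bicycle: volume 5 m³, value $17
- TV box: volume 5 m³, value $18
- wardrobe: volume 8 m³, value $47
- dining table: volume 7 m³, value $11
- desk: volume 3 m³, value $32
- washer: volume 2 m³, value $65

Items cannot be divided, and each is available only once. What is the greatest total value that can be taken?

Check high-value combinations within 15 m³:
- wardrobe+desk+washer: volume 8+3+2=13, value 47+32+65=144
- bicycle+TV box+desk+washer: volume 5+5+3+2=15, value 17+18+32+65=132
- TV box+wardrobe+washer: volume 5+8+2=15, value 18+47+65=130
- bicycle+wardrobe+washer: volume 5+8+2=15, value 17+47+65=129
Best: $144.

$144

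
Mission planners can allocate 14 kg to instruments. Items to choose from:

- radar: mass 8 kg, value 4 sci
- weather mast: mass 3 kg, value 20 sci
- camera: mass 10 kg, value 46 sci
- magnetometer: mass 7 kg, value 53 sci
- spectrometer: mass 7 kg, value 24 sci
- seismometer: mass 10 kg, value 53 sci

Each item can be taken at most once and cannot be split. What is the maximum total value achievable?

77 sci

Check high-value combinations within 14 kg:
- magnetometer+spectrometer: mass 7+7=14, value 53+24=77
- weather mast+magnetometer: mass 3+7=10, value 20+53=73
- weather mast+seismometer: mass 3+10=13, value 20+53=73
- weather mast+camera: mass 3+10=13, value 20+46=66
Best: 77 sci.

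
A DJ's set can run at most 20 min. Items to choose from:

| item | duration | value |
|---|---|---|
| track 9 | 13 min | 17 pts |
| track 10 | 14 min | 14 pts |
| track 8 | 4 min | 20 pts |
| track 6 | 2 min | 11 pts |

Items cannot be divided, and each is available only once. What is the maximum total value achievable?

Check high-value combinations within 20 min:
- track 9+track 8+track 6: duration 13+4+2=19, value 17+20+11=48
- track 10+track 8+track 6: duration 14+4+2=20, value 14+20+11=45
- track 9+track 8: duration 13+4=17, value 17+20=37
- track 10+track 8: duration 14+4=18, value 14+20=34
- track 8+track 6: duration 4+2=6, value 20+11=31
Best: 48 pts.

48 pts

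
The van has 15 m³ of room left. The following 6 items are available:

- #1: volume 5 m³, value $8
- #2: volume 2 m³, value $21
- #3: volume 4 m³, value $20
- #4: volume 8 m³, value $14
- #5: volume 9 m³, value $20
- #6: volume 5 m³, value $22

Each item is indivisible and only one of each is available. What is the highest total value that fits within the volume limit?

$63

Check high-value combinations within 15 m³:
- #2+#3+#6: volume 2+4+5=11, value 21+20+22=63
- #2+#3+#5: volume 2+4+9=15, value 21+20+20=61
- #2+#4+#6: volume 2+8+5=15, value 21+14+22=57
- #2+#3+#4: volume 2+4+8=14, value 21+20+14=55
- #1+#2+#6: volume 5+2+5=12, value 8+21+22=51
Best: $63.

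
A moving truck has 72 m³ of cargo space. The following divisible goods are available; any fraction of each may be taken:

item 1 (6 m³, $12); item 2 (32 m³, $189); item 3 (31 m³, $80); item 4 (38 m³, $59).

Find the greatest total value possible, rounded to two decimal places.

Take in order of value per unit:
- item 2 (189/32 per unit): all 32 → value 189, running total 189.00
- item 3 (80/31 per unit): all 31 → value 80, running total 269.00
- item 1 (12/6 per unit): all 6 → value 12, running total 281.00
- item 4 (59/38 per unit): 3 of 38 → value 3×59/38 = 4.6579, running total 285.66
Total 285.66.

285.66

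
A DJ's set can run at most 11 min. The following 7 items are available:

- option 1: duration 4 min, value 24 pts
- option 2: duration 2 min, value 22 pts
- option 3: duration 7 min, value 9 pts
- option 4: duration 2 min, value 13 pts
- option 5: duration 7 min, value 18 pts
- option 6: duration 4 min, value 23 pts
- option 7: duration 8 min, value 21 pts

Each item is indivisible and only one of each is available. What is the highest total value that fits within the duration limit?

Check high-value combinations within 11 min:
- option 1+option 2+option 6: duration 4+2+4=10, value 24+22+23=69
- option 1+option 4+option 6: duration 4+2+4=10, value 24+13+23=60
- option 1+option 2+option 4: duration 4+2+2=8, value 24+22+13=59
Best: 69 pts.

69 pts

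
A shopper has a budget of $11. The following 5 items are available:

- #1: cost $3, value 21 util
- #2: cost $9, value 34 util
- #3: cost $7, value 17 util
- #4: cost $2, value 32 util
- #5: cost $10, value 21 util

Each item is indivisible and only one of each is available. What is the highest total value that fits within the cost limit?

This is a 0/1 knapsack; check combinations near the capacity.
- #2+#4: cost 9+2=11, value 34+32=66
- #1+#4: cost 3+2=5, value 21+32=53
- #3+#4: cost 7+2=9, value 17+32=49
- #1+#3: cost 3+7=10, value 21+17=38
Best: 66 util.

66 util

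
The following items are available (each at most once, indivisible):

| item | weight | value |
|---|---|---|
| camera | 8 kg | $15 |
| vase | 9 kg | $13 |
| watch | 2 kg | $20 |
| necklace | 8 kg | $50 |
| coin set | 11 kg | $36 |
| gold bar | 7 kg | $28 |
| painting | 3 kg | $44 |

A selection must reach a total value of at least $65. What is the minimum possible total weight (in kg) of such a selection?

Subsets with value ≥ 65, sorted by total weight:
- gold bar+painting: weight 10, value 72
- watch+necklace: weight 10, value 70
Minimum weight: 10 kg.

10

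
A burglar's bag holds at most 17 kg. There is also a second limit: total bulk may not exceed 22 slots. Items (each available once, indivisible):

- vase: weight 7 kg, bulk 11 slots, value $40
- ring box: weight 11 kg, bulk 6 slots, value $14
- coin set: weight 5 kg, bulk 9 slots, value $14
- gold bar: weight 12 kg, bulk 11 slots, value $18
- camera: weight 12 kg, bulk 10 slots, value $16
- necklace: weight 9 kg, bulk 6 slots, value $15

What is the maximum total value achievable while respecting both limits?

$55

Feasible sets respecting both limits:
- vase+necklace: weight 16, bulk 17, value 55
- vase+coin set: weight 12, bulk 20, value 54
- vase: weight 7, bulk 11, value 40
Best: $55.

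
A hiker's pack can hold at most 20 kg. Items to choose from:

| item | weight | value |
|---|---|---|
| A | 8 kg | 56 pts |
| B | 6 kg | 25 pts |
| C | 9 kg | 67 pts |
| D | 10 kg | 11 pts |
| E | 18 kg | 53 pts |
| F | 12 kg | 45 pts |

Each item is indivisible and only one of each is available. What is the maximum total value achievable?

123 pts

Check high-value combinations within 20 kg:
- A+C: weight 8+9=17, value 56+67=123
- A+F: weight 8+12=20, value 56+45=101
- B+C: weight 6+9=15, value 25+67=92
- A+B: weight 8+6=14, value 56+25=81
- C+D: weight 9+10=19, value 67+11=78
Best: 123 pts.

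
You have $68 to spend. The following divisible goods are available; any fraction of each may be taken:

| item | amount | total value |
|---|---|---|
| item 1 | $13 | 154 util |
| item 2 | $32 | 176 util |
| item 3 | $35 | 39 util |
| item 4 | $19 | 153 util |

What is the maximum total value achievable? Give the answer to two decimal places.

487.46

Take in order of value per unit:
- item 1 (154/13 per unit): all 13 → value 154, running total 154.00
- item 4 (153/19 per unit): all 19 → value 153, running total 307.00
- item 2 (176/32 per unit): all 32 → value 176, running total 483.00
- item 3 (39/35 per unit): 4 of 35 → value 4×39/35 = 4.4571, running total 487.46
Total 487.46.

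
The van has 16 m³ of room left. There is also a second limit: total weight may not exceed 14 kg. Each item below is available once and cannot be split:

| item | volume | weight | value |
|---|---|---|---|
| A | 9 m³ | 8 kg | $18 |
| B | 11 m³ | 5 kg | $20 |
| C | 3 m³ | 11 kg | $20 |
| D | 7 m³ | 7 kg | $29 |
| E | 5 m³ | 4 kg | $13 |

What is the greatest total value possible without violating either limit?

Feasible sets respecting both limits:
- D+E: volume 12, weight 11, value 42
- B+E: volume 16, weight 9, value 33
- A+E: volume 14, weight 12, value 31
- D: volume 7, weight 7, value 29
Best: $42.

$42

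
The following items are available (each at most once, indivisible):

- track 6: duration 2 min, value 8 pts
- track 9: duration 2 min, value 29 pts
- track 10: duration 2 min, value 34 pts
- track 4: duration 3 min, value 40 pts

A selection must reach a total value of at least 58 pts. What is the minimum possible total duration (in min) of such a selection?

Subsets with value ≥ 58, sorted by total duration:
- track 9+track 10: duration 4, value 63
- track 10+track 4: duration 5, value 74
Minimum duration: 4 min.

4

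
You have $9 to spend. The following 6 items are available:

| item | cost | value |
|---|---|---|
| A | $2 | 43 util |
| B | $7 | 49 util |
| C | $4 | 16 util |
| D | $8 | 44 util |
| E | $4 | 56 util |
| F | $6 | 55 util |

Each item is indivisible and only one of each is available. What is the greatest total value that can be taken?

99 util

This is a 0/1 knapsack; check combinations near the capacity.
- A+E: cost 2+4=6, value 43+56=99
- A+F: cost 2+6=8, value 43+55=98
- A+B: cost 2+7=9, value 43+49=92
- C+E: cost 4+4=8, value 16+56=72
- A+C: cost 2+4=6, value 43+16=59
Best: 99 util.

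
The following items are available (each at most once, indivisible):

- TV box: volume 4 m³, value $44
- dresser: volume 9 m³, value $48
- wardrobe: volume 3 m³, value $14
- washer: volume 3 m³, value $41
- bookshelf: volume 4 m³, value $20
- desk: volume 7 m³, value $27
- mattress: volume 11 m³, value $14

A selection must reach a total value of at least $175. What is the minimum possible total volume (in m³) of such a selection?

Subsets with value ≥ 175, sorted by total volume:
- TV box+dresser+washer+bookshelf+desk: volume 27, value 180
- TV box+dresser+wardrobe+washer+bookshelf+desk: volume 30, value 194
- TV box+dresser+wardrobe+washer+bookshelf+mattress: volume 34, value 181
- TV box+dresser+wardrobe+washer+desk+mattress: volume 37, value 188
Minimum volume: 27 m³.

27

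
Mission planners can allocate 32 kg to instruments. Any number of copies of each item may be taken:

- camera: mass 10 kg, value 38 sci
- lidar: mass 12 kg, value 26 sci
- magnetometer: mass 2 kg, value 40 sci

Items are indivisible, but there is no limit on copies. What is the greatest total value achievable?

Best value-per-unit is magnetometer at 40/2, and filling with it alone uses mass 16×2=32. No mix of the others beats 16×40 = 640.

640 sci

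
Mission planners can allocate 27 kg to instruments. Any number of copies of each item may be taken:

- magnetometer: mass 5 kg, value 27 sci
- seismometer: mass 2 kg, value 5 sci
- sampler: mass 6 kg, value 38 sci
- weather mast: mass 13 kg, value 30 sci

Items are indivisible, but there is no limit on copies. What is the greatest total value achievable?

Best value-per-unit is sampler at 38/6; filling with it alone gives 4×38 = 152.
Optimal mix: 3×magnetometer + 2×sampler → mass 27, value 157.

157 sci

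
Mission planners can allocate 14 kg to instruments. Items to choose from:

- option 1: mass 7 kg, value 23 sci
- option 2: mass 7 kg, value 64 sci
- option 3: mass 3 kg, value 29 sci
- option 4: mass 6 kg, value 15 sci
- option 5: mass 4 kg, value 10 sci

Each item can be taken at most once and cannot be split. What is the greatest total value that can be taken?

103 sci

Check high-value combinations within 14 kg:
- option 2+option 3+option 5: mass 7+3+4=14, value 64+29+10=103
- option 2+option 3: mass 7+3=10, value 64+29=93
- option 1+option 2: mass 7+7=14, value 23+64=87
- option 2+option 4: mass 7+6=13, value 64+15=79
Best: 103 sci.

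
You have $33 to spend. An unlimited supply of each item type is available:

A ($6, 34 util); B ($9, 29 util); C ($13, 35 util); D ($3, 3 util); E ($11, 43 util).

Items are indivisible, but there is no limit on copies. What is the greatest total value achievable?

Best value-per-unit is A at 34/6; filling with it alone gives 5×34 = 170.
Optimal mix: 5×A + 1×D → cost 33, value 173.

173 util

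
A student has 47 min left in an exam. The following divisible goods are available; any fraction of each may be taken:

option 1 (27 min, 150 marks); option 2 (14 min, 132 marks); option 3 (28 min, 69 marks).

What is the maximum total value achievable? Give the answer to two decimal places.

Take in order of value per unit:
- option 2 (132/14 per unit): all 14 → value 132, running total 132.00
- option 1 (150/27 per unit): all 27 → value 150, running total 282.00
- option 3 (69/28 per unit): 6 of 28 → value 6×69/28 = 14.7857, running total 296.79
Total 296.79.

296.79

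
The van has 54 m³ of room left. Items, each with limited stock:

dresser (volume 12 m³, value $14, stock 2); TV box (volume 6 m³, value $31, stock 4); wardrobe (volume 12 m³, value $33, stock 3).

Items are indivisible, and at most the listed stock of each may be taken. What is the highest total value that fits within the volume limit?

Best selections within volume 54 and stock limits:
- 3×TV box + 3×wardrobe: volume 54, value 192
- 4×TV box + 2×wardrobe: volume 48, value 190
- 1×dresser + 3×TV box + 2×wardrobe: volume 54, value 173
- 1×dresser + 4×TV box + 1×wardrobe: volume 48, value 171
Best: $192.

$192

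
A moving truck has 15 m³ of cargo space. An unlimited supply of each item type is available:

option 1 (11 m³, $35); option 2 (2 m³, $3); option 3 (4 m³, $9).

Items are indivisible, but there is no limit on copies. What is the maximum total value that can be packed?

$44

Best value-per-unit is option 1 at 35/11; filling with it alone gives 1×35 = 35.
Optimal mix: 1×option 1 + 1×option 3 → volume 15, value 44.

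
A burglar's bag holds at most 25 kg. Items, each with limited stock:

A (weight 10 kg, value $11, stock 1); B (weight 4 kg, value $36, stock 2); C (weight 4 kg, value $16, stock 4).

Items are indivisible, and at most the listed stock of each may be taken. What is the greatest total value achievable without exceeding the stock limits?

$136

Best selections within weight 25 and stock limits:
- 2×B + 4×C: weight 24, value 136
- 2×B + 3×C: weight 20, value 120
- 2×B + 2×C: weight 16, value 104
Best: $136.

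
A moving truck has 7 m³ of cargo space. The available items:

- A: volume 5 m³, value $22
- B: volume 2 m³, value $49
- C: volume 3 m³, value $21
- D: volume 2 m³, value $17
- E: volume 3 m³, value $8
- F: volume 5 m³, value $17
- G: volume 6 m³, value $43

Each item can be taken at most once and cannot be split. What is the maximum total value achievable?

Check high-value combinations within 7 m³:
- B+C+D: volume 2+3+2=7, value 49+21+17=87
- B+D+E: volume 2+2+3=7, value 49+17+8=74
- A+B: volume 5+2=7, value 22+49=71
- B+C: volume 2+3=5, value 49+21=70
Best: $87.

$87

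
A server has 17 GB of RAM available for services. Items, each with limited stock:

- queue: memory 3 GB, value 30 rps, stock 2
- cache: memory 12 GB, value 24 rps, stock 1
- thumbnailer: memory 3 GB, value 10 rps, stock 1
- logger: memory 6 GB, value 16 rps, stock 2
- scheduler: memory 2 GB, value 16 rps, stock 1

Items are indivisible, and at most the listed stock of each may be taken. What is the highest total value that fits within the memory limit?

102 rps

Top feasible selections:
- 2×queue + 1×thumbnailer + 1×logger + 1×scheduler: memory 17, value 102
- 2×queue + 1×logger + 1×scheduler: memory 14, value 92
Best: 102 rps.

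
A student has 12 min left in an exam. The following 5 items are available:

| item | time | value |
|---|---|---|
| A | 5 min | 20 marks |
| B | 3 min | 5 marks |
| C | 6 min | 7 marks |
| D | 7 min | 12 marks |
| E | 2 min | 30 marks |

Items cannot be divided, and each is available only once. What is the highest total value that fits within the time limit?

Check high-value combinations within 12 min:
- A+B+E: time 5+3+2=10, value 20+5+30=55
- A+E: time 5+2=7, value 20+30=50
- B+D+E: time 3+7+2=12, value 5+12+30=47
Best: 55 marks.

55 marks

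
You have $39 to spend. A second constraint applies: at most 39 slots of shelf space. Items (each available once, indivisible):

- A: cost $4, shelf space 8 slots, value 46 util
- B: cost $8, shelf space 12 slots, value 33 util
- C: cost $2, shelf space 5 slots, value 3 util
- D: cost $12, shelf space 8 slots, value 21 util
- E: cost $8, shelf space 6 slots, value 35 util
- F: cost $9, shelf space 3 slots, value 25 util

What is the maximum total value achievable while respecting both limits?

142 util

Feasible sets respecting both limits:
- A+B+C+E+F: cost 31, shelf space 34, value 142
- A+B+E+F: cost 29, shelf space 29, value 139
- A+B+C+D+E: cost 34, shelf space 39, value 138
- A+B+D+E: cost 32, shelf space 34, value 135
Best: 142 util.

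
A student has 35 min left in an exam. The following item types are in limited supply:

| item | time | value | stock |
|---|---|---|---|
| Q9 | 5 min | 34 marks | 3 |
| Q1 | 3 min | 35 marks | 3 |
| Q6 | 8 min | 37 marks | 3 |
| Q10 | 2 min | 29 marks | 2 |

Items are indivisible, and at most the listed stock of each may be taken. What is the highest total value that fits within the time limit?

Best selections within time 35 and stock limits:
- 3×Q9 + 3×Q1 + 1×Q6 + 1×Q10: time 34, value 273
- 1×Q9 + 3×Q1 + 2×Q6 + 2×Q10: time 34, value 271
- 2×Q9 + 3×Q1 + 1×Q6 + 2×Q10: time 31, value 268
- 3×Q9 + 2×Q1 + 1×Q6 + 2×Q10: time 33, value 267
Best: 273 marks.

273 marks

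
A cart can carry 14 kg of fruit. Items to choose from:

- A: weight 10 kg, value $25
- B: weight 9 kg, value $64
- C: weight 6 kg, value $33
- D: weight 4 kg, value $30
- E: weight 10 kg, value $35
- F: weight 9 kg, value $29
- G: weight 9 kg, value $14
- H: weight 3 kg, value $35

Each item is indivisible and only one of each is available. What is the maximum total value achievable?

$99

Check high-value combinations within 14 kg:
- B+H: weight 9+3=12, value 64+35=99
- C+D+H: weight 6+4+3=13, value 33+30+35=98
- B+D: weight 9+4=13, value 64+30=94
Best: $99.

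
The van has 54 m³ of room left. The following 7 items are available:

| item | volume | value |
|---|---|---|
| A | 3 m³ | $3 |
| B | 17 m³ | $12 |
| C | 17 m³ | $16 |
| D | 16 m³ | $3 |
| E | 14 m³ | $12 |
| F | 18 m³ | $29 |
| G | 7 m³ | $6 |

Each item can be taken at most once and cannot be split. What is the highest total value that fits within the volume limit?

$60

Check high-value combinations within 54 m³:
- A+C+E+F: volume 3+17+14+18=52, value 3+16+12+29=60
- C+E+F: volume 17+14+18=49, value 16+12+29=57
- B+C+F: volume 17+17+18=52, value 12+16+29=57
- A+B+E+F: volume 3+17+14+18=52, value 3+12+12+29=56
- A+C+F+G: volume 3+17+18+7=45, value 3+16+29+6=54
Best: $60.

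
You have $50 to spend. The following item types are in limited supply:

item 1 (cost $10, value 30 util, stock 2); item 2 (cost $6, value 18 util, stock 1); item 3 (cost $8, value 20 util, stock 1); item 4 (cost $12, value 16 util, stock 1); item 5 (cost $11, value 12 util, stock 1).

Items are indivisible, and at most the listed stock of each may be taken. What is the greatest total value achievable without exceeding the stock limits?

Top feasible selections:
- 2×item 1 + 1×item 2 + 1×item 3 + 1×item 4: cost 46, value 114
- 2×item 1 + 1×item 2 + 1×item 3 + 1×item 5: cost 45, value 110
- 2×item 1 + 1×item 2 + 1×item 4 + 1×item 5: cost 49, value 106
Best: 114 util.

114 util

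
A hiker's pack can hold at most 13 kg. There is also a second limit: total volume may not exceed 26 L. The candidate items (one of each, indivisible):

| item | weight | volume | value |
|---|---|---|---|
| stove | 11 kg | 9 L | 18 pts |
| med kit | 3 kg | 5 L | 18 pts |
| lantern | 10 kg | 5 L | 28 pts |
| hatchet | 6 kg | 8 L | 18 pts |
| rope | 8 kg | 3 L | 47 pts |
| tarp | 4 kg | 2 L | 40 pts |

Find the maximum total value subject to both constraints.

Feasible sets respecting both limits:
- rope+tarp: weight 12, volume 5, value 87
- med kit+hatchet+tarp: weight 13, volume 15, value 76
- med kit+rope: weight 11, volume 8, value 65
- med kit+tarp: weight 7, volume 7, value 58
Best: 87 pts.

87 pts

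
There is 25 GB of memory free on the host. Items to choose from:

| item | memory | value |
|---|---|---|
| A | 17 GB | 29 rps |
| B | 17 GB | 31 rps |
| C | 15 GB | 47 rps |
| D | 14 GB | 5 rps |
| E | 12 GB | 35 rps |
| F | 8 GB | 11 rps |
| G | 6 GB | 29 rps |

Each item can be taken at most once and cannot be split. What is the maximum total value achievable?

76 rps

Check high-value combinations within 25 GB:
- C+G: memory 15+6=21, value 47+29=76
- E+G: memory 12+6=18, value 35+29=64
- B+G: memory 17+6=23, value 31+29=60
Best: 76 rps.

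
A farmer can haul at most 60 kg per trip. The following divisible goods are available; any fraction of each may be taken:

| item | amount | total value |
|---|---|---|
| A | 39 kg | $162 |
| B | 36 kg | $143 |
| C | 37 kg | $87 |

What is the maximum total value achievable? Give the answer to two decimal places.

245.42

Take in order of value per unit:
- A (162/39 per unit): all 39 → value 162, running total 162.00
- B (143/36 per unit): 21 of 36 → value 21×143/36 = 83.4167, running total 245.42
Total 245.42.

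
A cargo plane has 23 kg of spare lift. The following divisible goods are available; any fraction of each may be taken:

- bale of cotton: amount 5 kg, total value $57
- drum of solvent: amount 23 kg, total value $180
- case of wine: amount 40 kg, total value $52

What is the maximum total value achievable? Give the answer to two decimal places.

Take in order of value per unit:
- bale of cotton (57/5 per unit): all 5 → value 57, running total 57.00
- drum of solvent (180/23 per unit): 18 of 23 → value 18×180/23 = 140.8696, running total 197.87
Total 197.87.

197.87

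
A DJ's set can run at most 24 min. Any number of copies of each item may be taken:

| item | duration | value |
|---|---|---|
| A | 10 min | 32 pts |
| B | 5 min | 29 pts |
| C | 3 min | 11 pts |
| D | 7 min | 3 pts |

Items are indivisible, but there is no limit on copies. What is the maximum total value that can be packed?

Best value-per-unit is B at 29/5; filling with it alone gives 4×29 = 116.
Optimal mix: 4×B + 1×C → duration 23, value 127.

127 pts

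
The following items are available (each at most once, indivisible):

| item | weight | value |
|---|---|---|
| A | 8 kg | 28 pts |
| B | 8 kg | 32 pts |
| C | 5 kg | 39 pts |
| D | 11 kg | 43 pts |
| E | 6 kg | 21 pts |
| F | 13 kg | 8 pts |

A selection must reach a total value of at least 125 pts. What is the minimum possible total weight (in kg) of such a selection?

Subsets with value ≥ 125, sorted by total weight:
- B+C+D+E: weight 30, value 135
- A+C+D+E: weight 30, value 131
- A+B+C+D: weight 32, value 142
Minimum weight: 30 kg.

30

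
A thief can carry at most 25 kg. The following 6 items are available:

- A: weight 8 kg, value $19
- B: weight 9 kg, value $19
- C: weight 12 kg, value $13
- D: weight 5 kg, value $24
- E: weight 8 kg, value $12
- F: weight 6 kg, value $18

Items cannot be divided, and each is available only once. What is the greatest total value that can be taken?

Check high-value combinations within 25 kg:
- A+B+D: weight 8+9+5=22, value 19+19+24=62
- A+D+F: weight 8+5+6=19, value 19+24+18=61
- B+D+F: weight 9+5+6=20, value 19+24+18=61
Best: $62.

$62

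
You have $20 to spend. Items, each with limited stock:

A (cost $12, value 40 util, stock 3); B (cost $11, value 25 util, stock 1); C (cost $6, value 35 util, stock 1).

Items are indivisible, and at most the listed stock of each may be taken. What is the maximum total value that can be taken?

75 util

Best selections within cost 20 and stock limits:
- 1×A + 1×C: cost 18, value 75
- 1×B + 1×C: cost 17, value 60
Best: 75 util.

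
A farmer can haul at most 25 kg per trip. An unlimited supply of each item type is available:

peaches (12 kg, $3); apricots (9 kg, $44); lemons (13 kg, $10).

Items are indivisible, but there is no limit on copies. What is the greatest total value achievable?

Best value-per-unit is apricots at 44/9, and filling with it alone uses weight 2×9=18. No mix of the others beats 2×44 = 88.

$88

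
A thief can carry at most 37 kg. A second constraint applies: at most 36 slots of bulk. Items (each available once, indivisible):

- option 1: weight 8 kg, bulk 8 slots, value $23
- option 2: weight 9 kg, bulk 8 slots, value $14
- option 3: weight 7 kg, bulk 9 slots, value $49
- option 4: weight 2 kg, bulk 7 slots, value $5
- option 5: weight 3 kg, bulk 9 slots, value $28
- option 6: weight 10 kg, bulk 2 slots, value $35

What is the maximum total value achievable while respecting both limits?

Feasible sets respecting both limits:
- option 1+option 2+option 3+option 5+option 6: weight 37, bulk 36, value 149
- option 1+option 3+option 4+option 5+option 6: weight 30, bulk 35, value 140
- option 1+option 3+option 5+option 6: weight 28, bulk 28, value 135
Best: $149.

$149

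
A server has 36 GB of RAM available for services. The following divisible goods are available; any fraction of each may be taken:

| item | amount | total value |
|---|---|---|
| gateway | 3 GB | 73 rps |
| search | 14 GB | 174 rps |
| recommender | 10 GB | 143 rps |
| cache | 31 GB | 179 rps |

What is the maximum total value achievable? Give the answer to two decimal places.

Take in order of value per unit:
- gateway (73/3 per unit): all 3 → value 73, running total 73.00
- recommender (143/10 per unit): all 10 → value 143, running total 216.00
- search (174/14 per unit): all 14 → value 174, running total 390.00
- cache (179/31 per unit): 9 of 31 → value 9×179/31 = 51.9677, running total 441.97
Total 441.97.

441.97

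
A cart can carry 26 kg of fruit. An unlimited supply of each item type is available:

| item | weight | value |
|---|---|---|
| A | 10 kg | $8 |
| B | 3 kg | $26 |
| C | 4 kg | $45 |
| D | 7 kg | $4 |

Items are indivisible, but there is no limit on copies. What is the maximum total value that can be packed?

Best value-per-unit is C at 45/4; filling with it alone gives 6×45 = 270.
Optimal mix: 2×B + 5×C → weight 26, value 277.

$277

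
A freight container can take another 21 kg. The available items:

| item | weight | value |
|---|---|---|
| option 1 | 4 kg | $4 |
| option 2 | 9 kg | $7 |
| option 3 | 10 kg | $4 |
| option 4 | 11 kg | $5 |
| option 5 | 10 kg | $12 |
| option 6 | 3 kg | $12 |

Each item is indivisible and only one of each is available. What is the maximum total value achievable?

Check high-value combinations within 21 kg:
- option 1+option 5+option 6: weight 4+10+3=17, value 4+12+12=28
- option 5+option 6: weight 10+3=13, value 12+12=24
- option 1+option 2+option 6: weight 4+9+3=16, value 4+7+12=23
- option 1+option 4+option 6: weight 4+11+3=18, value 4+5+12=21
Best: $28.

$28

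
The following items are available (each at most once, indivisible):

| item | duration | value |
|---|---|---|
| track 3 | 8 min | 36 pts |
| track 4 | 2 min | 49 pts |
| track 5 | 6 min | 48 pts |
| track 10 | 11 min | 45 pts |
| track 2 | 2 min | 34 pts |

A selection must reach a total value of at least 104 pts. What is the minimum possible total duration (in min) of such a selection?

10

Subsets with value ≥ 104, sorted by total duration:
- track 4+track 5+track 2: duration 10, value 131
- track 3+track 4+track 2: duration 12, value 119
Minimum duration: 10 min.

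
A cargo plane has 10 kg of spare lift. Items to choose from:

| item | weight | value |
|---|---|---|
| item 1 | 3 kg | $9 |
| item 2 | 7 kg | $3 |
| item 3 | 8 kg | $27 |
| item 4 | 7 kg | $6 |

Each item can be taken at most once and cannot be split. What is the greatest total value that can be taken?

Check high-value combinations within 10 kg:
- item 3: weight 8, value 27
- item 1+item 4: weight 3+7=10, value 9+6=15
- item 1+item 2: weight 3+7=10, value 9+3=12
- item 1: weight 3, value 9
- item 4: weight 7, value 6
Best: $27.

$27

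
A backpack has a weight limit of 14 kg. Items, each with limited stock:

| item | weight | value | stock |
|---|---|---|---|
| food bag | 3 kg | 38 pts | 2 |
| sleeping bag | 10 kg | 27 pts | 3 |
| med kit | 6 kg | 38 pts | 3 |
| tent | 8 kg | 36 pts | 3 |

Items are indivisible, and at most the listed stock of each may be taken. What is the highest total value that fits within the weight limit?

Top feasible selections:
- 2×food bag + 1×med kit: weight 12, value 114
- 2×food bag + 1×tent: weight 14, value 112
- 2×food bag: weight 6, value 76
- 1×food bag + 1×med kit: weight 9, value 76
Best: 114 pts.

114 pts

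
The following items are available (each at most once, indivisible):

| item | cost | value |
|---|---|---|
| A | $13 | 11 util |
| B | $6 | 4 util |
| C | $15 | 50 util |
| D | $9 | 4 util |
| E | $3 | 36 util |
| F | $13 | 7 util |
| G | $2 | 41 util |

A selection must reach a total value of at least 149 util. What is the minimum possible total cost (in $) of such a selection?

52

Subsets with value ≥ 149, sorted by total cost:
- A+B+C+E+F+G: cost 52, value 149
- A+C+D+E+F+G: cost 55, value 149
- A+B+C+D+E+F+G: cost 61, value 153
Minimum cost: 52 $.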